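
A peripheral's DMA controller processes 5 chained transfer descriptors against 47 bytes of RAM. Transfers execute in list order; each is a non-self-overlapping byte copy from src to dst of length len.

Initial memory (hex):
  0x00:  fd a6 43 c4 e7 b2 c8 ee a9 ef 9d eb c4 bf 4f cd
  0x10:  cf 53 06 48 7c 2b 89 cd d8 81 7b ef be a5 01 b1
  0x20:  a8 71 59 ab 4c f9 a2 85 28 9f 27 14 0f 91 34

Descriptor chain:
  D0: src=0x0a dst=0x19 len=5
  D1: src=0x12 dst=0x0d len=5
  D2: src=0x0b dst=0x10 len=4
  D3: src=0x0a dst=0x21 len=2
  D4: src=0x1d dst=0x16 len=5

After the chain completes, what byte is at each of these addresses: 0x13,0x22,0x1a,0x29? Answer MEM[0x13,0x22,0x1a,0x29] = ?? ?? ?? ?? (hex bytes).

MEM[0x13,0x22,0x1a,0x29] = 48 eb 9d 9f

  after D0: wrote 5B at 0x19 = 9debc4bf4f
  after D1: wrote 5B at 0x0d = 06487c2b89
  after D2: wrote 4B at 0x10 = ebc40648
  after D3: wrote 2B at 0x21 = 9deb
  after D4: wrote 5B at 0x16 = 4f01b1a89d
query mem[0x13]=0x48, mem[0x22]=0xeb, mem[0x1a]=0x9d, mem[0x29]=0x9f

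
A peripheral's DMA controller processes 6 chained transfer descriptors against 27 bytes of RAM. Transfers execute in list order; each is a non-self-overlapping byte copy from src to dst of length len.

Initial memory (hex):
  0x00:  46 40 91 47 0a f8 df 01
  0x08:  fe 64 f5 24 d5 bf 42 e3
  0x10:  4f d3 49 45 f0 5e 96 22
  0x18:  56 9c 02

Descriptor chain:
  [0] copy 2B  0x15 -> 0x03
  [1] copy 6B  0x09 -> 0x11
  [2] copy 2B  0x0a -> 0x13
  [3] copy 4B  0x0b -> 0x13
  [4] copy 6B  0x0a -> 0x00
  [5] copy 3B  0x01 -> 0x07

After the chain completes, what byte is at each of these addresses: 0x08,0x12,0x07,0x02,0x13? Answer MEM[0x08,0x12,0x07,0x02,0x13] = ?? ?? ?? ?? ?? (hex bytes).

  after D0: wrote 2B at 0x03 = 5e96
  after D1: wrote 6B at 0x11 = 64f524d5bf42
  after D2: wrote 2B at 0x13 = f524
  after D3: wrote 4B at 0x13 = 24d5bf42
  after D4: wrote 6B at 0x00 = f524d5bf42e3
  after D5: wrote 3B at 0x07 = 24d5bf
query mem[0x08]=0xd5, mem[0x12]=0xf5, mem[0x07]=0x24, mem[0x02]=0xd5, mem[0x13]=0x24

MEM[0x08,0x12,0x07,0x02,0x13] = d5 f5 24 d5 24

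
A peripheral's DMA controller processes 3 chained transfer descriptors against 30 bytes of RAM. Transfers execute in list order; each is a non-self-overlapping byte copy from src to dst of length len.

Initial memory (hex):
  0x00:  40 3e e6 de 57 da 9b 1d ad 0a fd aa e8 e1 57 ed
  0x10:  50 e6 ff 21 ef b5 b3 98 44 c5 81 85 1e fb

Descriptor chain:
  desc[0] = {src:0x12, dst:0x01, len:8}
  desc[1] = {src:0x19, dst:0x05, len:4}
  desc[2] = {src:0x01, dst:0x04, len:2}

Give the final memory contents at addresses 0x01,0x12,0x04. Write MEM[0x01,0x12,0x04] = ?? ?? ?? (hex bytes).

MEM[0x01,0x12,0x04] = ff ff ff

#0 dst[0x01+8] := {0xff,0x21,0xef,0xb5,0xb3,0x98,0x44,0xc5}
#1 dst[0x05+4] := {0xc5,0x81,0x85,0x1e}
#2 dst[0x04+2] := {0xff,0x21}
query mem[0x01]=0xff, mem[0x12]=0xff, mem[0x04]=0xff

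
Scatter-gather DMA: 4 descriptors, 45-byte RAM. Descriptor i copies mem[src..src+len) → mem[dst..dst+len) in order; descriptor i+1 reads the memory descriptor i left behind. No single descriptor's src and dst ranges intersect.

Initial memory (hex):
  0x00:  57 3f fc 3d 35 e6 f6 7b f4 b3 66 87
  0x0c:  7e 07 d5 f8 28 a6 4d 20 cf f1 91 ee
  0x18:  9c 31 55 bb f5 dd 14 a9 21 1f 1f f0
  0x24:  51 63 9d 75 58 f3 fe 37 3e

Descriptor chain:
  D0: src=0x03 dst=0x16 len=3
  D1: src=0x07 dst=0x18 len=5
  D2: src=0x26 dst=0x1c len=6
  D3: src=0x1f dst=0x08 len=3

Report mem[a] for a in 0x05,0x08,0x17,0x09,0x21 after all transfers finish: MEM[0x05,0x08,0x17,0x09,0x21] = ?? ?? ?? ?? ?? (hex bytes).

#0 dst[0x16+3] := {0x3d,0x35,0xe6}
#1 dst[0x18+5] := {0x7b,0xf4,0xb3,0x66,0x87}
#2 dst[0x1c+6] := {0x9d,0x75,0x58,0xf3,0xfe,0x37}
#3 dst[0x08+3] := {0xf3,0xfe,0x37}
query mem[0x05]=0xe6, mem[0x08]=0xf3, mem[0x17]=0x35, mem[0x09]=0xfe, mem[0x21]=0x37

MEM[0x05,0x08,0x17,0x09,0x21] = e6 f3 35 fe 37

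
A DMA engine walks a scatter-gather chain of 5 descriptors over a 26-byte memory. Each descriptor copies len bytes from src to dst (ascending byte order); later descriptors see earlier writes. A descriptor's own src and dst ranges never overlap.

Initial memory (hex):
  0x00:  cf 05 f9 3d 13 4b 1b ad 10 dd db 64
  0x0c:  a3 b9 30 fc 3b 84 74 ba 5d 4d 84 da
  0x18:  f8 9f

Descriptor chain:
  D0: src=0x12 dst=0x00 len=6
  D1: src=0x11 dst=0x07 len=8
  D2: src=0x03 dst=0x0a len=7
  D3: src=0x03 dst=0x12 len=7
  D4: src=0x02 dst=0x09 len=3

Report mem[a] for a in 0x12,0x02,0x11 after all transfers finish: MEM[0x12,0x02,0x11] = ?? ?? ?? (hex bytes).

MEM[0x12,0x02,0x11] = 4d 5d 84

#0 dst[0x00+6] := {0x74,0xba,0x5d,0x4d,0x84,0xda}
#1 dst[0x07+8] := {0x84,0x74,0xba,0x5d,0x4d,0x84,0xda,0xf8}
#2 dst[0x0a+7] := {0x4d,0x84,0xda,0x1b,0x84,0x74,0xba}
#3 dst[0x12+7] := {0x4d,0x84,0xda,0x1b,0x84,0x74,0xba}
#4 dst[0x09+3] := {0x5d,0x4d,0x84}
query mem[0x12]=0x4d, mem[0x02]=0x5d, mem[0x11]=0x84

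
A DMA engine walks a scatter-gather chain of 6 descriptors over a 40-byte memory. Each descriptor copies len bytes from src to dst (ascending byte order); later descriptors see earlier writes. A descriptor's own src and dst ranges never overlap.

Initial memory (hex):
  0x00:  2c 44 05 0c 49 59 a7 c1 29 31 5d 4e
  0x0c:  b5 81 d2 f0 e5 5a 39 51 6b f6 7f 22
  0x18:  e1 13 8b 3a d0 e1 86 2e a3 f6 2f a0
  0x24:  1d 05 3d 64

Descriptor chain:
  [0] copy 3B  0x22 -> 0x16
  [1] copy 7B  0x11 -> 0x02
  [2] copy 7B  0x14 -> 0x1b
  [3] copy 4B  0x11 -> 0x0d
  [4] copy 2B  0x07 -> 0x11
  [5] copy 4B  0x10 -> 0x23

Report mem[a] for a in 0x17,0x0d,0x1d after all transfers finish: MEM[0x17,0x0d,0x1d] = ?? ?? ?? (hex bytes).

MEM[0x17,0x0d,0x1d] = a0 5a 2f

  after D0: wrote 3B at 0x16 = 2fa01d
  after D1: wrote 7B at 0x02 = 5a39516bf62fa0
  after D2: wrote 7B at 0x1b = 6bf62fa01d138b
  after D3: wrote 4B at 0x0d = 5a39516b
  after D4: wrote 2B at 0x11 = 2fa0
  after D5: wrote 4B at 0x23 = 6b2fa051
query mem[0x17]=0xa0, mem[0x0d]=0x5a, mem[0x1d]=0x2f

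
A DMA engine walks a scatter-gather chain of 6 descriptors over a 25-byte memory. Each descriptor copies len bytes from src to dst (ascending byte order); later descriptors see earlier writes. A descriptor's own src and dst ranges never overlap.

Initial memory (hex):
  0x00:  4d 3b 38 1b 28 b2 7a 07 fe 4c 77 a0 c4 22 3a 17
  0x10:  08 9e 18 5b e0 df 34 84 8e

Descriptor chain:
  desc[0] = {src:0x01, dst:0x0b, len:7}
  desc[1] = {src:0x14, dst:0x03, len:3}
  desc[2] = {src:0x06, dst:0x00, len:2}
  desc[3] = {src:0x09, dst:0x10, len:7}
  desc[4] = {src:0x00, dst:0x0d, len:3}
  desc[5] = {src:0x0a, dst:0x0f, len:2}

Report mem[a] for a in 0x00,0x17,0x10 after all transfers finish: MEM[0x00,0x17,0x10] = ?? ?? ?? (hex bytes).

MEM[0x00,0x17,0x10] = 7a 84 3b

  after D0: wrote 7B at 0x0b = 3b381b28b27a07
  after D1: wrote 3B at 0x03 = e0df34
  after D2: wrote 2B at 0x00 = 7a07
  after D3: wrote 7B at 0x10 = 4c773b381b28b2
  after D4: wrote 3B at 0x0d = 7a0738
  after D5: wrote 2B at 0x0f = 773b
query mem[0x00]=0x7a, mem[0x17]=0x84, mem[0x10]=0x3b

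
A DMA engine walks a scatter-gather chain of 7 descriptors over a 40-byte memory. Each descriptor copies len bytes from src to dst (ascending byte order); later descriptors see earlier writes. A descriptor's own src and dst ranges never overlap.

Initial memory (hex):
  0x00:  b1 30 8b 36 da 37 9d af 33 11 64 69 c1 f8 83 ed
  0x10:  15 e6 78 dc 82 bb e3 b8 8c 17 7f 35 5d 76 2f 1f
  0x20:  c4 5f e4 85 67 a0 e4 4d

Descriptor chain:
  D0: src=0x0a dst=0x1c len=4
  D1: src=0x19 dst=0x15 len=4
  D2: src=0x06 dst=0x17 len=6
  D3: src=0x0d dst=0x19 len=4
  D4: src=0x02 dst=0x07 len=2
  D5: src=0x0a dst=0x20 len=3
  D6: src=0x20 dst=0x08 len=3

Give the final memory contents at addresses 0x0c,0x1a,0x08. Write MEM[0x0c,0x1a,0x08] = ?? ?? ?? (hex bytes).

MEM[0x0c,0x1a,0x08] = c1 83 64

[0] 0x0a->0x1c len=4 : 64 69 c1 f8
[1] 0x19->0x15 len=4 : 17 7f 35 64
[2] 0x06->0x17 len=6 : 9d af 33 11 64 69
[3] 0x0d->0x19 len=4 : f8 83 ed 15
[4] 0x02->0x07 len=2 : 8b 36
[5] 0x0a->0x20 len=3 : 64 69 c1
[6] 0x20->0x08 len=3 : 64 69 c1
query mem[0x0c]=0xc1, mem[0x1a]=0x83, mem[0x08]=0x64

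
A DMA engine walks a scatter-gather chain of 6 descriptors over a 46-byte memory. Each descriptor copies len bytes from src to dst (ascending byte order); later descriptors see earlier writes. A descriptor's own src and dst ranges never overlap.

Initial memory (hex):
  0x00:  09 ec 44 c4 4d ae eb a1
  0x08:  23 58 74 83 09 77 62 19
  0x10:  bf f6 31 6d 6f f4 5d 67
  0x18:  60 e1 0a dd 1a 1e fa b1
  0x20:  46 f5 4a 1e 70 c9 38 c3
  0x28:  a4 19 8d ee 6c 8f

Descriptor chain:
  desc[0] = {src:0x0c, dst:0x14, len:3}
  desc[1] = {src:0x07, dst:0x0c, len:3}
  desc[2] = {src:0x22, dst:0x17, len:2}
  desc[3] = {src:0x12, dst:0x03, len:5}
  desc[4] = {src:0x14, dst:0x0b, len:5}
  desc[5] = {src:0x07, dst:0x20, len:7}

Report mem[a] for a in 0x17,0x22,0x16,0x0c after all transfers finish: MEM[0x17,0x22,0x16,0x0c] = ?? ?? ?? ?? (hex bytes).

D0: mem[0x14..0x16] <- [09 77 62]
D1: mem[0x0c..0x0e] <- [a1 23 58]
D2: mem[0x17..0x18] <- [4a 1e]
D3: mem[0x03..0x07] <- [31 6d 09 77 62]
D4: mem[0x0b..0x0f] <- [09 77 62 4a 1e]
D5: mem[0x20..0x26] <- [62 23 58 74 09 77 62]
query mem[0x17]=0x4a, mem[0x22]=0x58, mem[0x16]=0x62, mem[0x0c]=0x77

MEM[0x17,0x22,0x16,0x0c] = 4a 58 62 77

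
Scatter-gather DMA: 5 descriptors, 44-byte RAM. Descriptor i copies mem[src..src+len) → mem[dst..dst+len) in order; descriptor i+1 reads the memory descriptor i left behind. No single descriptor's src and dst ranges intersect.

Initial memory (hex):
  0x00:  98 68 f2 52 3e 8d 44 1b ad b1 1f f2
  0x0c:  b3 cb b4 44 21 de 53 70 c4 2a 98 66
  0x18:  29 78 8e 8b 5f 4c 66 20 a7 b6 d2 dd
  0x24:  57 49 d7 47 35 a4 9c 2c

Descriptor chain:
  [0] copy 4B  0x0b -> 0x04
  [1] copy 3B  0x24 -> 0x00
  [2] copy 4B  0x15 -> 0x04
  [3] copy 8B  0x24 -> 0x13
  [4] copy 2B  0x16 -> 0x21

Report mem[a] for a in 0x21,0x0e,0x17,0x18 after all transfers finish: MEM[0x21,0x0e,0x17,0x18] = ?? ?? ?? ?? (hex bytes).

[0] 0x0b->0x04 len=4 : f2 b3 cb b4
[1] 0x24->0x00 len=3 : 57 49 d7
[2] 0x15->0x04 len=4 : 2a 98 66 29
[3] 0x24->0x13 len=8 : 57 49 d7 47 35 a4 9c 2c
[4] 0x16->0x21 len=2 : 47 35
query mem[0x21]=0x47, mem[0x0e]=0xb4, mem[0x17]=0x35, mem[0x18]=0xa4

MEM[0x21,0x0e,0x17,0x18] = 47 b4 35 a4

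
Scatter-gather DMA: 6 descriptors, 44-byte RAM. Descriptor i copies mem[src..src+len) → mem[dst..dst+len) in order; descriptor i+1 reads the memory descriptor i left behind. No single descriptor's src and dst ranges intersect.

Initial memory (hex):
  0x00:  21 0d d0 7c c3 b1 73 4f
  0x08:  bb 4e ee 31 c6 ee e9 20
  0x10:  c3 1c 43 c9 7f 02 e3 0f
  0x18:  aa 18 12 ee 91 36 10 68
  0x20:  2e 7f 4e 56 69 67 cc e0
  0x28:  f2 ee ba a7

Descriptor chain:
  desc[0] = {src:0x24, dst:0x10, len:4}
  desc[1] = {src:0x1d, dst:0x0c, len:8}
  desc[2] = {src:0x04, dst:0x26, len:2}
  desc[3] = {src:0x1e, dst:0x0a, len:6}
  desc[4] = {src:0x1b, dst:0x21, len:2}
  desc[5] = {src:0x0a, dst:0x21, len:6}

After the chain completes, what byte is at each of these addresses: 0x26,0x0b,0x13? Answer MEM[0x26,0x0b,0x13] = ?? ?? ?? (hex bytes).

MEM[0x26,0x0b,0x13] = 56 68 69

[0] 0x24->0x10 len=4 : 69 67 cc e0
[1] 0x1d->0x0c len=8 : 36 10 68 2e 7f 4e 56 69
[2] 0x04->0x26 len=2 : c3 b1
[3] 0x1e->0x0a len=6 : 10 68 2e 7f 4e 56
[4] 0x1b->0x21 len=2 : ee 91
[5] 0x0a->0x21 len=6 : 10 68 2e 7f 4e 56
query mem[0x26]=0x56, mem[0x0b]=0x68, mem[0x13]=0x69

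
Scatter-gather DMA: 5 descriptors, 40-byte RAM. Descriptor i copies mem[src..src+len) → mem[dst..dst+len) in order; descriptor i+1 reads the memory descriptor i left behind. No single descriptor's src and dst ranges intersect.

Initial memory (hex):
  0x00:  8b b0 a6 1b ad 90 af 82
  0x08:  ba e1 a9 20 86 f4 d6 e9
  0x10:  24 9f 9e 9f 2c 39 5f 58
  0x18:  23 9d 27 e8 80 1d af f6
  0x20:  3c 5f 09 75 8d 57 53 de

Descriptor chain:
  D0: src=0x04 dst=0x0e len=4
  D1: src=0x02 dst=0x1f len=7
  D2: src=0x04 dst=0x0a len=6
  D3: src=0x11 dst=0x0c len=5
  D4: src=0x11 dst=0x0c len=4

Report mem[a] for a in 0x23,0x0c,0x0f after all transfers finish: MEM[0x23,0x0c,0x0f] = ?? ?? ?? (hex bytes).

  after D0: wrote 4B at 0x0e = ad90af82
  after D1: wrote 7B at 0x1f = a61bad90af82ba
  after D2: wrote 6B at 0x0a = ad90af82bae1
  after D3: wrote 5B at 0x0c = 829e9f2c39
  after D4: wrote 4B at 0x0c = 829e9f2c
query mem[0x23]=0xaf, mem[0x0c]=0x82, mem[0x0f]=0x2c

MEM[0x23,0x0c,0x0f] = af 82 2c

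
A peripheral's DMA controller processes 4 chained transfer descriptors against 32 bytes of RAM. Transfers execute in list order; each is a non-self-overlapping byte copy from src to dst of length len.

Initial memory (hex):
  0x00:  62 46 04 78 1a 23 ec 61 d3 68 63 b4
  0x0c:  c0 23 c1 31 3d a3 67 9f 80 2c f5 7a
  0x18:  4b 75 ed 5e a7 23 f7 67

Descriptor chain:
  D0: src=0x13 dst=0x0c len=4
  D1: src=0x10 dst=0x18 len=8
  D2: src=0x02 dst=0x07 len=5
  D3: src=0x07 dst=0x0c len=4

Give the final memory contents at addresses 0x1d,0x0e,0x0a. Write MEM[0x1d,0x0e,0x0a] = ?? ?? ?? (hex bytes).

D0: mem[0x0c..0x0f] <- [9f 80 2c f5]
D1: mem[0x18..0x1f] <- [3d a3 67 9f 80 2c f5 7a]
D2: mem[0x07..0x0b] <- [04 78 1a 23 ec]
D3: mem[0x0c..0x0f] <- [04 78 1a 23]
query mem[0x1d]=0x2c, mem[0x0e]=0x1a, mem[0x0a]=0x23

MEM[0x1d,0x0e,0x0a] = 2c 1a 23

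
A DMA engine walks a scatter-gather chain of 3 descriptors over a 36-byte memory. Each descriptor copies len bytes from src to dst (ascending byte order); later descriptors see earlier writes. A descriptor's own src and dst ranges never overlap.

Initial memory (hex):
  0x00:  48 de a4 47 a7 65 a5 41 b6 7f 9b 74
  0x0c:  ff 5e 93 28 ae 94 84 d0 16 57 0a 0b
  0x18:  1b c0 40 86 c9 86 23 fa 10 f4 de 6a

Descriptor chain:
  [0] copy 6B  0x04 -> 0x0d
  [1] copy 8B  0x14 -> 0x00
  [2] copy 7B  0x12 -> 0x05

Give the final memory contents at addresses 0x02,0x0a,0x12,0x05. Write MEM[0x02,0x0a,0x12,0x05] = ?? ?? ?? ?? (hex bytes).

MEM[0x02,0x0a,0x12,0x05] = 0a 0b 7f 7f

  after D0: wrote 6B at 0x0d = a765a541b67f
  after D1: wrote 8B at 0x00 = 16570a0b1bc04086
  after D2: wrote 7B at 0x05 = 7fd016570a0b1b
query mem[0x02]=0x0a, mem[0x0a]=0x0b, mem[0x12]=0x7f, mem[0x05]=0x7f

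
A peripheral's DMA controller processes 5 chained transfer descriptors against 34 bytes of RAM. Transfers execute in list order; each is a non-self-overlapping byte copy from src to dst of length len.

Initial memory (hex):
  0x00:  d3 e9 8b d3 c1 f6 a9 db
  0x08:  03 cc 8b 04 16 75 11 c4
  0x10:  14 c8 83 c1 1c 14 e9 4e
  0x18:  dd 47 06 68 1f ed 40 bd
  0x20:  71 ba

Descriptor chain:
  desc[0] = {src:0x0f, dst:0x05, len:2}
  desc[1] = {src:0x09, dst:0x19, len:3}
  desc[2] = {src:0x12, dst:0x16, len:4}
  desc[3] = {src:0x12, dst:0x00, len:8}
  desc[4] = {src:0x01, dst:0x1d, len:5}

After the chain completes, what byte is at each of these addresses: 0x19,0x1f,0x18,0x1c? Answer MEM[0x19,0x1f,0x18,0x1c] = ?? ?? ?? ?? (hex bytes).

MEM[0x19,0x1f,0x18,0x1c] = 14 14 1c 1f

#0 dst[0x05+2] := {0xc4,0x14}
#1 dst[0x19+3] := {0xcc,0x8b,0x04}
#2 dst[0x16+4] := {0x83,0xc1,0x1c,0x14}
#3 dst[0x00+8] := {0x83,0xc1,0x1c,0x14,0x83,0xc1,0x1c,0x14}
#4 dst[0x1d+5] := {0xc1,0x1c,0x14,0x83,0xc1}
query mem[0x19]=0x14, mem[0x1f]=0x14, mem[0x18]=0x1c, mem[0x1c]=0x1f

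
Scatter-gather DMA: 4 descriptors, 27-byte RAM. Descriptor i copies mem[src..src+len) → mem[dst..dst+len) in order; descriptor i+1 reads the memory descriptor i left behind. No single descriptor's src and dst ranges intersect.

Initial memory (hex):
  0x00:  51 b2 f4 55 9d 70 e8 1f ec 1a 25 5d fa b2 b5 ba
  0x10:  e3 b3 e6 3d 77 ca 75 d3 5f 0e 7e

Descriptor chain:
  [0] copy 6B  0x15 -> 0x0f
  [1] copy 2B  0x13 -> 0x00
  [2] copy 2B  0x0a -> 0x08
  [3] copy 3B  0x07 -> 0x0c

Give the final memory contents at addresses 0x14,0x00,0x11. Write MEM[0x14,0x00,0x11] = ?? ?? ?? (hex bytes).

MEM[0x14,0x00,0x11] = 7e 0e d3

  after D0: wrote 6B at 0x0f = ca75d35f0e7e
  after D1: wrote 2B at 0x00 = 0e7e
  after D2: wrote 2B at 0x08 = 255d
  after D3: wrote 3B at 0x0c = 1f255d
query mem[0x14]=0x7e, mem[0x00]=0x0e, mem[0x11]=0xd3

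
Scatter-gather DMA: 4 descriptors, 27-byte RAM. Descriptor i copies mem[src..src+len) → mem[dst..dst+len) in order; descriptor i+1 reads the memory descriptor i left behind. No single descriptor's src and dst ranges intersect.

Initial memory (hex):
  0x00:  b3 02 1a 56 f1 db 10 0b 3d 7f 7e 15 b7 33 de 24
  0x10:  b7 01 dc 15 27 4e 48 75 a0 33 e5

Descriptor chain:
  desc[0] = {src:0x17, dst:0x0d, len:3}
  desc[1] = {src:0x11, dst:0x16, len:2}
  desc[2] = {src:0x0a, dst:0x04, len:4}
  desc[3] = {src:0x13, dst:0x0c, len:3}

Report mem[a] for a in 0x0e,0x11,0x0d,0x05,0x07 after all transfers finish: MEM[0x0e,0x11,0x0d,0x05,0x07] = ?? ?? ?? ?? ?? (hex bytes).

MEM[0x0e,0x11,0x0d,0x05,0x07] = 4e 01 27 15 75

  after D0: wrote 3B at 0x0d = 75a033
  after D1: wrote 2B at 0x16 = 01dc
  after D2: wrote 4B at 0x04 = 7e15b775
  after D3: wrote 3B at 0x0c = 15274e
query mem[0x0e]=0x4e, mem[0x11]=0x01, mem[0x0d]=0x27, mem[0x05]=0x15, mem[0x07]=0x75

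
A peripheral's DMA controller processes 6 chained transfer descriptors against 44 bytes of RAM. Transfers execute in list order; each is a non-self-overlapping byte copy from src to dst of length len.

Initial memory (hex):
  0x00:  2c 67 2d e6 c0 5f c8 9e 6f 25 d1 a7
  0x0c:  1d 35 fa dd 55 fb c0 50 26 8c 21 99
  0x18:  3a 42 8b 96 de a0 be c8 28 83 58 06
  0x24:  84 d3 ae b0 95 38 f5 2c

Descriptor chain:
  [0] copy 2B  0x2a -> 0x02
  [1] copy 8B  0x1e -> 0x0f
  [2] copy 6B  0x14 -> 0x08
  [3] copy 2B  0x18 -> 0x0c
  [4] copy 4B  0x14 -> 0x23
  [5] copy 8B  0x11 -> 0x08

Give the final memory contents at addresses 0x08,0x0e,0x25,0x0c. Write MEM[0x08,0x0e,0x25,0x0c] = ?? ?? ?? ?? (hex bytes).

MEM[0x08,0x0e,0x25,0x0c] = 28 99 d3 84

[0] 0x2a->0x02 len=2 : f5 2c
[1] 0x1e->0x0f len=8 : be c8 28 83 58 06 84 d3
[2] 0x14->0x08 len=6 : 06 84 d3 99 3a 42
[3] 0x18->0x0c len=2 : 3a 42
[4] 0x14->0x23 len=4 : 06 84 d3 99
[5] 0x11->0x08 len=8 : 28 83 58 06 84 d3 99 3a
query mem[0x08]=0x28, mem[0x0e]=0x99, mem[0x25]=0xd3, mem[0x0c]=0x84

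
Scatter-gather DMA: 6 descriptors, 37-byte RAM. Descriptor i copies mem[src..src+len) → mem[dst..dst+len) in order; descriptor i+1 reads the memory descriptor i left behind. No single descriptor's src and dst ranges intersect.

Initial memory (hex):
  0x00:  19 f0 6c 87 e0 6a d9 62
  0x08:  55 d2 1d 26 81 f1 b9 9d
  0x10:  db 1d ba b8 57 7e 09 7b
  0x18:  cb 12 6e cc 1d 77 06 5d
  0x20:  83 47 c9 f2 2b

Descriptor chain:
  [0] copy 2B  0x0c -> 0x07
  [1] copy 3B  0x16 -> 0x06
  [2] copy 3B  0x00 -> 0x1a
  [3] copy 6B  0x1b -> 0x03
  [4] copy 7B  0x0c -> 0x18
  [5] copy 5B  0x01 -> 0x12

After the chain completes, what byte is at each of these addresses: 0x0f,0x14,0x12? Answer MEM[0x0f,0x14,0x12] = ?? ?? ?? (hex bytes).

MEM[0x0f,0x14,0x12] = 9d f0 f0

  after D0: wrote 2B at 0x07 = 81f1
  after D1: wrote 3B at 0x06 = 097bcb
  after D2: wrote 3B at 0x1a = 19f06c
  after D3: wrote 6B at 0x03 = f06c77065d83
  after D4: wrote 7B at 0x18 = 81f1b99ddb1dba
  after D5: wrote 5B at 0x12 = f06cf06c77
query mem[0x0f]=0x9d, mem[0x14]=0xf0, mem[0x12]=0xf0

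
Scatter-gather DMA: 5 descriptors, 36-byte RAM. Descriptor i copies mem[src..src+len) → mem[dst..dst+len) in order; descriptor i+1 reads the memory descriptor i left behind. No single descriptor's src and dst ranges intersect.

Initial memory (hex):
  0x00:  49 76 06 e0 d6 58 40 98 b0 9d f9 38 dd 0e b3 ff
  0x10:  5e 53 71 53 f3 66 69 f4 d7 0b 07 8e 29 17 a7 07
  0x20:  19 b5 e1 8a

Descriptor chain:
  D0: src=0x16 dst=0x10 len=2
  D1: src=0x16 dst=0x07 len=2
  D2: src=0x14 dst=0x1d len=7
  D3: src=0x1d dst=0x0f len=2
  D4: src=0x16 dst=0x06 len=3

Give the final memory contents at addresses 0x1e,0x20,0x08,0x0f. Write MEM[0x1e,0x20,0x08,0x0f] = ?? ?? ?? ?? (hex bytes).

MEM[0x1e,0x20,0x08,0x0f] = 66 f4 d7 f3

  after D0: wrote 2B at 0x10 = 69f4
  after D1: wrote 2B at 0x07 = 69f4
  after D2: wrote 7B at 0x1d = f36669f4d70b07
  after D3: wrote 2B at 0x0f = f366
  after D4: wrote 3B at 0x06 = 69f4d7
query mem[0x1e]=0x66, mem[0x20]=0xf4, mem[0x08]=0xd7, mem[0x0f]=0xf3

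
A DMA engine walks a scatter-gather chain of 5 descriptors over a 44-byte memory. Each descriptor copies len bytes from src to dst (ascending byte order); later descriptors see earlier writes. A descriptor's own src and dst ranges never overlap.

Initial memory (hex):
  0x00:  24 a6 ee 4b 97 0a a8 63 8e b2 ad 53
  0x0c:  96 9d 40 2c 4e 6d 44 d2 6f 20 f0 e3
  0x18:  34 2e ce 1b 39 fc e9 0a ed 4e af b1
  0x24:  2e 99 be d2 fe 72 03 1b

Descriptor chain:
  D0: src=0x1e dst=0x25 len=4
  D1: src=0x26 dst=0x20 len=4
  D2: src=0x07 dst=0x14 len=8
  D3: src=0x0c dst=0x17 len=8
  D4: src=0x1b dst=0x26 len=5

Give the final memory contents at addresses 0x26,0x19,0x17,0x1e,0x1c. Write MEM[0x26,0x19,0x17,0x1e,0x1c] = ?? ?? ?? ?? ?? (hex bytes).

[0] 0x1e->0x25 len=4 : e9 0a ed 4e
[1] 0x26->0x20 len=4 : 0a ed 4e 72
[2] 0x07->0x14 len=8 : 63 8e b2 ad 53 96 9d 40
[3] 0x0c->0x17 len=8 : 96 9d 40 2c 4e 6d 44 d2
[4] 0x1b->0x26 len=5 : 4e 6d 44 d2 0a
query mem[0x26]=0x4e, mem[0x19]=0x40, mem[0x17]=0x96, mem[0x1e]=0xd2, mem[0x1c]=0x6d

MEM[0x26,0x19,0x17,0x1e,0x1c] = 4e 40 96 d2 6d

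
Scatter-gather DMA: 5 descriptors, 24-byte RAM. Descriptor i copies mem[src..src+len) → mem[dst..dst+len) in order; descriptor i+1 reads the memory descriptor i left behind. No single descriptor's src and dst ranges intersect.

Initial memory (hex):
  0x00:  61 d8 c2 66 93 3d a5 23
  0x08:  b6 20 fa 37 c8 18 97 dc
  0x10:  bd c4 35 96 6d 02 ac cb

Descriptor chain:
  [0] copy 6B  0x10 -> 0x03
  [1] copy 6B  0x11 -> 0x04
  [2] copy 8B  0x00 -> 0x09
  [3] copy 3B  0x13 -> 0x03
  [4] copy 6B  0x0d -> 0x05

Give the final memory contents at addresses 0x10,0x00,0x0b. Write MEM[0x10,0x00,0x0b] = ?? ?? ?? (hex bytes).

[0] 0x10->0x03 len=6 : bd c4 35 96 6d 02
[1] 0x11->0x04 len=6 : c4 35 96 6d 02 ac
[2] 0x00->0x09 len=8 : 61 d8 c2 bd c4 35 96 6d
[3] 0x13->0x03 len=3 : 96 6d 02
[4] 0x0d->0x05 len=6 : c4 35 96 6d c4 35
query mem[0x10]=0x6d, mem[0x00]=0x61, mem[0x0b]=0xc2

MEM[0x10,0x00,0x0b] = 6d 61 c2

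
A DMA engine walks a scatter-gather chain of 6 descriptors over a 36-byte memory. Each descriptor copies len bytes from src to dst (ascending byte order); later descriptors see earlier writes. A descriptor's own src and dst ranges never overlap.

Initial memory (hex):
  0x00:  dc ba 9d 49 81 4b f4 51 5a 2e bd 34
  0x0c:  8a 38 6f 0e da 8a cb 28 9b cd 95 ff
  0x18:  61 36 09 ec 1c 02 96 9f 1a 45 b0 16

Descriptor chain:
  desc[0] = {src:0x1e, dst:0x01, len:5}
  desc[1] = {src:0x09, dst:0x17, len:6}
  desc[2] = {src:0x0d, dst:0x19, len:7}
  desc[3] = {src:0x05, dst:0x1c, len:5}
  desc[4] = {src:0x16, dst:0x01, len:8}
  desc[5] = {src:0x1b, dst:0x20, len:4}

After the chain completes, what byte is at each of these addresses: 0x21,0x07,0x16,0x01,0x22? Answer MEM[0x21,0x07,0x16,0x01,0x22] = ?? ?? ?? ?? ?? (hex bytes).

MEM[0x21,0x07,0x16,0x01,0x22] = b0 b0 95 95 f4

  after D0: wrote 5B at 0x01 = 969f1a45b0
  after D1: wrote 6B at 0x17 = 2ebd348a386f
  after D2: wrote 7B at 0x19 = 386f0eda8acb28
  after D3: wrote 5B at 0x1c = b0f4515a2e
  after D4: wrote 8B at 0x01 = 952ebd386f0eb0f4
  after D5: wrote 4B at 0x20 = 0eb0f451
query mem[0x21]=0xb0, mem[0x07]=0xb0, mem[0x16]=0x95, mem[0x01]=0x95, mem[0x22]=0xf4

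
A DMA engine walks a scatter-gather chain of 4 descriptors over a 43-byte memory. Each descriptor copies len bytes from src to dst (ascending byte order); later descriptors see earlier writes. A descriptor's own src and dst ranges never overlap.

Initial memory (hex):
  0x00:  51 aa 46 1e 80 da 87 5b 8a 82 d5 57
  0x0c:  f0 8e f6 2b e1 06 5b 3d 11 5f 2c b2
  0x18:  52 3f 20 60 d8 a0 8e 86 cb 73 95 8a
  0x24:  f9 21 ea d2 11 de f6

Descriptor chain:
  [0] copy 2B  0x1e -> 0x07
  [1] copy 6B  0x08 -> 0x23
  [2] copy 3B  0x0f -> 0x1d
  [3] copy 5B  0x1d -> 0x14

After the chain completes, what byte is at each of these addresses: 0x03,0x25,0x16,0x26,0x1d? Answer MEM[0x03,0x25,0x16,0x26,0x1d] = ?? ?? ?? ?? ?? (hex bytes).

  after D0: wrote 2B at 0x07 = 8e86
  after D1: wrote 6B at 0x23 = 8682d557f08e
  after D2: wrote 3B at 0x1d = 2be106
  after D3: wrote 5B at 0x14 = 2be106cb73
query mem[0x03]=0x1e, mem[0x25]=0xd5, mem[0x16]=0x06, mem[0x26]=0x57, mem[0x1d]=0x2b

MEM[0x03,0x25,0x16,0x26,0x1d] = 1e d5 06 57 2b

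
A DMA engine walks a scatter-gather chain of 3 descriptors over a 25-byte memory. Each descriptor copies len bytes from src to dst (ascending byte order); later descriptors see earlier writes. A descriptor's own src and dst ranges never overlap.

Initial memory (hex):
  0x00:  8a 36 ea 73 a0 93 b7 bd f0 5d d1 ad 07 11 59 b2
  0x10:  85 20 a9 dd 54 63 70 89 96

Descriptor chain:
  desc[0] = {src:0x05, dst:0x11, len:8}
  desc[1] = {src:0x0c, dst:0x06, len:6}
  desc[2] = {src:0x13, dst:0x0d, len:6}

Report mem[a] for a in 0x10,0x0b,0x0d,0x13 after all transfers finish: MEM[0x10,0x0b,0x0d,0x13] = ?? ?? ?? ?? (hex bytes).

MEM[0x10,0x0b,0x0d,0x13] = d1 93 bd bd

[0] 0x05->0x11 len=8 : 93 b7 bd f0 5d d1 ad 07
[1] 0x0c->0x06 len=6 : 07 11 59 b2 85 93
[2] 0x13->0x0d len=6 : bd f0 5d d1 ad 07
query mem[0x10]=0xd1, mem[0x0b]=0x93, mem[0x0d]=0xbd, mem[0x13]=0xbd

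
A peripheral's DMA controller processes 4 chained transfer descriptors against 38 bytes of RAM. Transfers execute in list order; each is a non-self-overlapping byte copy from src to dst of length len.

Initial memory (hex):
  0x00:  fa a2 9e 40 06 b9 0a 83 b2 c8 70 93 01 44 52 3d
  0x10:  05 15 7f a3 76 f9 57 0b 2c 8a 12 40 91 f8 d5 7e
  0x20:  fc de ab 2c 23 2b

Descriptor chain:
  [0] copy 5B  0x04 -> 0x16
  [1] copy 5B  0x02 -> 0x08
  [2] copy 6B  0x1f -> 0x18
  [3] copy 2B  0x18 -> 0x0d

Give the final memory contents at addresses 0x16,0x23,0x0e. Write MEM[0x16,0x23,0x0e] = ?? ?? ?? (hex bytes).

#0 dst[0x16+5] := {0x06,0xb9,0x0a,0x83,0xb2}
#1 dst[0x08+5] := {0x9e,0x40,0x06,0xb9,0x0a}
#2 dst[0x18+6] := {0x7e,0xfc,0xde,0xab,0x2c,0x23}
#3 dst[0x0d+2] := {0x7e,0xfc}
query mem[0x16]=0x06, mem[0x23]=0x2c, mem[0x0e]=0xfc

MEM[0x16,0x23,0x0e] = 06 2c fc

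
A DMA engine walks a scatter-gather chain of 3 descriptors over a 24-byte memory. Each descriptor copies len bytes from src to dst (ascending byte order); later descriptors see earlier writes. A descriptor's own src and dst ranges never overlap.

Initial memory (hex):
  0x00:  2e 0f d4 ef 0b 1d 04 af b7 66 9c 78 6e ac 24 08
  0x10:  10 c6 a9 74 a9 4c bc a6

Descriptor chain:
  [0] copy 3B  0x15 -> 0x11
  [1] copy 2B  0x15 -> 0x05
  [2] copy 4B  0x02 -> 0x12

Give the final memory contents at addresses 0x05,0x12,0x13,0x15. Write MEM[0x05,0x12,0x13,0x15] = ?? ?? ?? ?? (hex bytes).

MEM[0x05,0x12,0x13,0x15] = 4c d4 ef 4c

D0: mem[0x11..0x13] <- [4c bc a6]
D1: mem[0x05..0x06] <- [4c bc]
D2: mem[0x12..0x15] <- [d4 ef 0b 4c]
query mem[0x05]=0x4c, mem[0x12]=0xd4, mem[0x13]=0xef, mem[0x15]=0x4c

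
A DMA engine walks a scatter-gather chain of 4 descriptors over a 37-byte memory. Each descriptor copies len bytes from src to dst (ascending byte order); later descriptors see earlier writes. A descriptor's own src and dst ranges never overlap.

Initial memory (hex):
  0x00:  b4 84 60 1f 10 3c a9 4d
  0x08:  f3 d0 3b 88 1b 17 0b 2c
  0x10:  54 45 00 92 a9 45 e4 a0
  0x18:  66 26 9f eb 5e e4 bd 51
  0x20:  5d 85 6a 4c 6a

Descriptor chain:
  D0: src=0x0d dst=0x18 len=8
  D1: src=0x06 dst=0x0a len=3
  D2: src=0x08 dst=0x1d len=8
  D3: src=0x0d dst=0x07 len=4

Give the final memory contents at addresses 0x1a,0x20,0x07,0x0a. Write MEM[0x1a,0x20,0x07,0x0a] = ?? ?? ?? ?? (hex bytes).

[0] 0x0d->0x18 len=8 : 17 0b 2c 54 45 00 92 a9
[1] 0x06->0x0a len=3 : a9 4d f3
[2] 0x08->0x1d len=8 : f3 d0 a9 4d f3 17 0b 2c
[3] 0x0d->0x07 len=4 : 17 0b 2c 54
query mem[0x1a]=0x2c, mem[0x20]=0x4d, mem[0x07]=0x17, mem[0x0a]=0x54

MEM[0x1a,0x20,0x07,0x0a] = 2c 4d 17 54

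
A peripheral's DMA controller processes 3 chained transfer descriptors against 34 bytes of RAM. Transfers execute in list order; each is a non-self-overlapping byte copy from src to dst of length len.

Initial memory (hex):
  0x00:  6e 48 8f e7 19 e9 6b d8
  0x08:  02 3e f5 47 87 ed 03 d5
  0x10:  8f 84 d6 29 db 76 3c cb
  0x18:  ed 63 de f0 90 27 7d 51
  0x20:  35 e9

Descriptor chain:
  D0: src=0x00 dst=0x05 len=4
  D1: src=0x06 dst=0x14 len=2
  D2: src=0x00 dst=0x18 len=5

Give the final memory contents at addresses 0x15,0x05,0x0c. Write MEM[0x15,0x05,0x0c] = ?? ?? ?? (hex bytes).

MEM[0x15,0x05,0x0c] = 8f 6e 87

  after D0: wrote 4B at 0x05 = 6e488fe7
  after D1: wrote 2B at 0x14 = 488f
  after D2: wrote 5B at 0x18 = 6e488fe719
query mem[0x15]=0x8f, mem[0x05]=0x6e, mem[0x0c]=0x87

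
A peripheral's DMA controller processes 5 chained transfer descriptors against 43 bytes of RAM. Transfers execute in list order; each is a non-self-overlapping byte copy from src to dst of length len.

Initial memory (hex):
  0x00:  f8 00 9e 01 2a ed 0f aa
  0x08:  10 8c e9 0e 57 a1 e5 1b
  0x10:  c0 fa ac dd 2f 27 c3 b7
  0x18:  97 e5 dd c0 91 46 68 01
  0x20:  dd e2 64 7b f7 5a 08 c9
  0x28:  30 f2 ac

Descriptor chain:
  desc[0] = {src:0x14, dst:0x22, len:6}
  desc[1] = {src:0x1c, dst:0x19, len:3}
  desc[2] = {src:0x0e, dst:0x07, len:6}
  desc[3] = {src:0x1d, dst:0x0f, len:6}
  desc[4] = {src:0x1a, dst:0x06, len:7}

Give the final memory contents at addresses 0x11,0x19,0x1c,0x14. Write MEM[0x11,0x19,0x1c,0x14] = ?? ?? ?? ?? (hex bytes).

MEM[0x11,0x19,0x1c,0x14] = 01 91 91 2f

  after D0: wrote 6B at 0x22 = 2f27c3b797e5
  after D1: wrote 3B at 0x19 = 914668
  after D2: wrote 6B at 0x07 = e51bc0faacdd
  after D3: wrote 6B at 0x0f = 466801dde22f
  after D4: wrote 7B at 0x06 = 466891466801dd
query mem[0x11]=0x01, mem[0x19]=0x91, mem[0x1c]=0x91, mem[0x14]=0x2f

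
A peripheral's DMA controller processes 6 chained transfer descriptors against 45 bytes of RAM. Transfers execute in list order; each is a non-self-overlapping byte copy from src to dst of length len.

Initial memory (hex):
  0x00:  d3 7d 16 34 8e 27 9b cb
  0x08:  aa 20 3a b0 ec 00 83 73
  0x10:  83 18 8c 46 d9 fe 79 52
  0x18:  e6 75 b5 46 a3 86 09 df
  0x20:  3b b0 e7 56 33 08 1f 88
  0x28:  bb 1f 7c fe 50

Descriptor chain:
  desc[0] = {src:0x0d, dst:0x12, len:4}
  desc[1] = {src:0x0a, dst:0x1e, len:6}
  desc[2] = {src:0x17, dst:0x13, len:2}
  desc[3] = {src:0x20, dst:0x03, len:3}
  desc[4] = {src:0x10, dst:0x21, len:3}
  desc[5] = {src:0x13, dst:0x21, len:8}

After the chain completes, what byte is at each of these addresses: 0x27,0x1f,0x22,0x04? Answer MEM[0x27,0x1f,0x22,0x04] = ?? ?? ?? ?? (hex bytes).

MEM[0x27,0x1f,0x22,0x04] = 75 b0 e6 00

  after D0: wrote 4B at 0x12 = 00837383
  after D1: wrote 6B at 0x1e = 3ab0ec008373
  after D2: wrote 2B at 0x13 = 52e6
  after D3: wrote 3B at 0x03 = ec0083
  after D4: wrote 3B at 0x21 = 831800
  after D5: wrote 8B at 0x21 = 52e6837952e675b5
query mem[0x27]=0x75, mem[0x1f]=0xb0, mem[0x22]=0xe6, mem[0x04]=0x00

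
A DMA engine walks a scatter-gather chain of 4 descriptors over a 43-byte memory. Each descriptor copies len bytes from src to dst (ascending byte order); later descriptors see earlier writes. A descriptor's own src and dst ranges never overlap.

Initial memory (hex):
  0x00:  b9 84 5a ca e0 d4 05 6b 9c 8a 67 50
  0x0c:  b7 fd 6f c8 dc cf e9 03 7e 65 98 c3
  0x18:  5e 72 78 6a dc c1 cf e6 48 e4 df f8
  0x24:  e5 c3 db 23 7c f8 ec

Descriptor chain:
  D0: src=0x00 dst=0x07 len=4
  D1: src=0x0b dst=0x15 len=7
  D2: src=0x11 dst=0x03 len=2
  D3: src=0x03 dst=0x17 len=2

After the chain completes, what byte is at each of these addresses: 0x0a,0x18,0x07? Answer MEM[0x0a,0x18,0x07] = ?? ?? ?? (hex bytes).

  after D0: wrote 4B at 0x07 = b9845aca
  after D1: wrote 7B at 0x15 = 50b7fd6fc8dccf
  after D2: wrote 2B at 0x03 = cfe9
  after D3: wrote 2B at 0x17 = cfe9
query mem[0x0a]=0xca, mem[0x18]=0xe9, mem[0x07]=0xb9

MEM[0x0a,0x18,0x07] = ca e9 b9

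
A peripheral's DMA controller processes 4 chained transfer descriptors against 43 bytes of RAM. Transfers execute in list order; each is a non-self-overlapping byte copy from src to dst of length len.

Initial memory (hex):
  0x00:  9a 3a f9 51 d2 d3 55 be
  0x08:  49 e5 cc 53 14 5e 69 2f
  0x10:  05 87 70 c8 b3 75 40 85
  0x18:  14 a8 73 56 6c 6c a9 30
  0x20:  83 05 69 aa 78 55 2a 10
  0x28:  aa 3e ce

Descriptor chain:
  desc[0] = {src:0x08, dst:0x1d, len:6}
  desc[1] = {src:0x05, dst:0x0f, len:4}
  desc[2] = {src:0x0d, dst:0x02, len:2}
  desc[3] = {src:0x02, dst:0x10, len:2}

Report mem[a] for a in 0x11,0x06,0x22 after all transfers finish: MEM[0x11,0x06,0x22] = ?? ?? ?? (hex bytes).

D0: mem[0x1d..0x22] <- [49 e5 cc 53 14 5e]
D1: mem[0x0f..0x12] <- [d3 55 be 49]
D2: mem[0x02..0x03] <- [5e 69]
D3: mem[0x10..0x11] <- [5e 69]
query mem[0x11]=0x69, mem[0x06]=0x55, mem[0x22]=0x5e

MEM[0x11,0x06,0x22] = 69 55 5e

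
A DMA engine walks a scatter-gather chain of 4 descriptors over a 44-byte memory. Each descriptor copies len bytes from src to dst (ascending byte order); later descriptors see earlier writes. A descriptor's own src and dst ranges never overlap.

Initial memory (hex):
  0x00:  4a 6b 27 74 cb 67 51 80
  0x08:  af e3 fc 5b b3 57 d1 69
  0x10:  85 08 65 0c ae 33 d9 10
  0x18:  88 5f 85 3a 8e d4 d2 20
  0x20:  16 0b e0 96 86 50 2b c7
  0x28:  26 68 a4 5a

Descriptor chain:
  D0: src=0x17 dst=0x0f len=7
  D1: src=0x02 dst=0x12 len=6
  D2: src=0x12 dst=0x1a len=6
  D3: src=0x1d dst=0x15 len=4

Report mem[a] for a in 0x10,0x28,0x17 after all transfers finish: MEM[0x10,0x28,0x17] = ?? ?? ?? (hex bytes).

  after D0: wrote 7B at 0x0f = 10885f853a8ed4
  after D1: wrote 6B at 0x12 = 2774cb675180
  after D2: wrote 6B at 0x1a = 2774cb675180
  after D3: wrote 4B at 0x15 = 67518016
query mem[0x10]=0x88, mem[0x28]=0x26, mem[0x17]=0x80

MEM[0x10,0x28,0x17] = 88 26 80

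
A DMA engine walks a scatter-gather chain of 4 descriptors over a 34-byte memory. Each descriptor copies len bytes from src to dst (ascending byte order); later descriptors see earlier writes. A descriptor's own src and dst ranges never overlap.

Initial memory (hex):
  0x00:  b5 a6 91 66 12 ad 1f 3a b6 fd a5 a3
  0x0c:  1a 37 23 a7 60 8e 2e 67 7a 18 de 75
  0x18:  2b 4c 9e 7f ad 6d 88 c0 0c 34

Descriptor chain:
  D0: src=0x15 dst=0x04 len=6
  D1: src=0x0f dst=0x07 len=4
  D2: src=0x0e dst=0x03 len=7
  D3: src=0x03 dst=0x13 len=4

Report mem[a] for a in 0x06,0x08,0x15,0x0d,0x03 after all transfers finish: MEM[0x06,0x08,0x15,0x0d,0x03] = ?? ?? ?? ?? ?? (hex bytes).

#0 dst[0x04+6] := {0x18,0xde,0x75,0x2b,0x4c,0x9e}
#1 dst[0x07+4] := {0xa7,0x60,0x8e,0x2e}
#2 dst[0x03+7] := {0x23,0xa7,0x60,0x8e,0x2e,0x67,0x7a}
#3 dst[0x13+4] := {0x23,0xa7,0x60,0x8e}
query mem[0x06]=0x8e, mem[0x08]=0x67, mem[0x15]=0x60, mem[0x0d]=0x37, mem[0x03]=0x23

MEM[0x06,0x08,0x15,0x0d,0x03] = 8e 67 60 37 23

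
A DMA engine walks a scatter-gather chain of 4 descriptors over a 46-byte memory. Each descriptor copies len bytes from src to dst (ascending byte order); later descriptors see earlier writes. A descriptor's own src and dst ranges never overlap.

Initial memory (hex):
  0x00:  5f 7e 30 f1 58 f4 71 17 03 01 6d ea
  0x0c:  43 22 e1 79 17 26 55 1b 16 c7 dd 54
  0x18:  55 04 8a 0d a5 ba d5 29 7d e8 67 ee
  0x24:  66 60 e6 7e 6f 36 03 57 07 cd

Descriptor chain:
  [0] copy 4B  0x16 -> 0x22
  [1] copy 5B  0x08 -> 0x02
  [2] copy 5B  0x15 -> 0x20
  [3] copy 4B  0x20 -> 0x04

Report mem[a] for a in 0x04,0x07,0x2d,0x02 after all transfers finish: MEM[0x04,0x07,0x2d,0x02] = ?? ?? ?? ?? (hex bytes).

  after D0: wrote 4B at 0x22 = dd545504
  after D1: wrote 5B at 0x02 = 03016dea43
  after D2: wrote 5B at 0x20 = c7dd545504
  after D3: wrote 4B at 0x04 = c7dd5455
query mem[0x04]=0xc7, mem[0x07]=0x55, mem[0x2d]=0xcd, mem[0x02]=0x03

MEM[0x04,0x07,0x2d,0x02] = c7 55 cd 03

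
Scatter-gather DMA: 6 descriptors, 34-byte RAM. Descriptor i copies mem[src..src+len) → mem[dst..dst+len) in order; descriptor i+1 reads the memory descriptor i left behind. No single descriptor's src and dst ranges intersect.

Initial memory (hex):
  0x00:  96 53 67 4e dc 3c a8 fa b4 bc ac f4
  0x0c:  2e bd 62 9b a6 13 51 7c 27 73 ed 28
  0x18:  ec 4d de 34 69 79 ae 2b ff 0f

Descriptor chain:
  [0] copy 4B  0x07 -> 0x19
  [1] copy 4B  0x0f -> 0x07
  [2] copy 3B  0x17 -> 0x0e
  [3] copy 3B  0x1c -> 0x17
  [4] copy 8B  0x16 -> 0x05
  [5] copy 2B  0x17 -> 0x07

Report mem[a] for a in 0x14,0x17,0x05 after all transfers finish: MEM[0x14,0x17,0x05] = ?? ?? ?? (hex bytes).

[0] 0x07->0x19 len=4 : fa b4 bc ac
[1] 0x0f->0x07 len=4 : 9b a6 13 51
[2] 0x17->0x0e len=3 : 28 ec fa
[3] 0x1c->0x17 len=3 : ac 79 ae
[4] 0x16->0x05 len=8 : ed ac 79 ae b4 bc ac 79
[5] 0x17->0x07 len=2 : ac 79
query mem[0x14]=0x27, mem[0x17]=0xac, mem[0x05]=0xed

MEM[0x14,0x17,0x05] = 27 ac ed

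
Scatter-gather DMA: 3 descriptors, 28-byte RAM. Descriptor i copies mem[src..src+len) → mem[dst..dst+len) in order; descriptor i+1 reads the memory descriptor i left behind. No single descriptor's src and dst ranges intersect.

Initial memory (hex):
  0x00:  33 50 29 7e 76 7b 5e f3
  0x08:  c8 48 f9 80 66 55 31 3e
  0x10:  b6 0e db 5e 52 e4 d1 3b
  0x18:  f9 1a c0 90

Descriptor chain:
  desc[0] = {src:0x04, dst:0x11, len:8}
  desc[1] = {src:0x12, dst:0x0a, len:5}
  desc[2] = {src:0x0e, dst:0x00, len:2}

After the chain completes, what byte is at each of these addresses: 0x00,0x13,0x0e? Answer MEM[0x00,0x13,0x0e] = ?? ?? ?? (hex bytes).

MEM[0x00,0x13,0x0e] = 48 5e 48

#0 dst[0x11+8] := {0x76,0x7b,0x5e,0xf3,0xc8,0x48,0xf9,0x80}
#1 dst[0x0a+5] := {0x7b,0x5e,0xf3,0xc8,0x48}
#2 dst[0x00+2] := {0x48,0x3e}
query mem[0x00]=0x48, mem[0x13]=0x5e, mem[0x0e]=0x48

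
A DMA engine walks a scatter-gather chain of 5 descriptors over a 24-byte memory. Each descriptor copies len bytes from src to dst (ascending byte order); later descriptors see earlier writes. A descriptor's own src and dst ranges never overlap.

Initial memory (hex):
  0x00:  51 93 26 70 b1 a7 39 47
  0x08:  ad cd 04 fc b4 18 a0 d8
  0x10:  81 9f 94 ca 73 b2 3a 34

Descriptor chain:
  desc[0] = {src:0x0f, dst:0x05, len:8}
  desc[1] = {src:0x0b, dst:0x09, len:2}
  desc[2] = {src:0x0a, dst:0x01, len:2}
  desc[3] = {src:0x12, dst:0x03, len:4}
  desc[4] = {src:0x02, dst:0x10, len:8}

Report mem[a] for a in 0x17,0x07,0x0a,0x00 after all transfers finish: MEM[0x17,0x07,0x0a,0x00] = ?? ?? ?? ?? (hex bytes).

MEM[0x17,0x07,0x0a,0x00] = b2 9f 3a 51

#0 dst[0x05+8] := {0xd8,0x81,0x9f,0x94,0xca,0x73,0xb2,0x3a}
#1 dst[0x09+2] := {0xb2,0x3a}
#2 dst[0x01+2] := {0x3a,0xb2}
#3 dst[0x03+4] := {0x94,0xca,0x73,0xb2}
#4 dst[0x10+8] := {0xb2,0x94,0xca,0x73,0xb2,0x9f,0x94,0xb2}
query mem[0x17]=0xb2, mem[0x07]=0x9f, mem[0x0a]=0x3a, mem[0x00]=0x51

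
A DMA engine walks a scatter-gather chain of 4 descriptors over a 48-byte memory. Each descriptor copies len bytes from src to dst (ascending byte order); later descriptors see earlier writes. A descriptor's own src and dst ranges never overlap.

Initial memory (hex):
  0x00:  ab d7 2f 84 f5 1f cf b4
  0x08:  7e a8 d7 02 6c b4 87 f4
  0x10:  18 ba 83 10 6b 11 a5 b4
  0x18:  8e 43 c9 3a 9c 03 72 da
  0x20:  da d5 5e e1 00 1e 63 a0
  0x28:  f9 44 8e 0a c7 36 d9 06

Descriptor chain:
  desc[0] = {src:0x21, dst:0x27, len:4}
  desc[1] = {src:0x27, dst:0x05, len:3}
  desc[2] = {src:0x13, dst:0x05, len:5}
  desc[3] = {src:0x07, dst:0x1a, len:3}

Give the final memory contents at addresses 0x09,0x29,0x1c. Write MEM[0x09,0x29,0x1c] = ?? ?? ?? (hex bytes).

#0 dst[0x27+4] := {0xd5,0x5e,0xe1,0x00}
#1 dst[0x05+3] := {0xd5,0x5e,0xe1}
#2 dst[0x05+5] := {0x10,0x6b,0x11,0xa5,0xb4}
#3 dst[0x1a+3] := {0x11,0xa5,0xb4}
query mem[0x09]=0xb4, mem[0x29]=0xe1, mem[0x1c]=0xb4

MEM[0x09,0x29,0x1c] = b4 e1 b4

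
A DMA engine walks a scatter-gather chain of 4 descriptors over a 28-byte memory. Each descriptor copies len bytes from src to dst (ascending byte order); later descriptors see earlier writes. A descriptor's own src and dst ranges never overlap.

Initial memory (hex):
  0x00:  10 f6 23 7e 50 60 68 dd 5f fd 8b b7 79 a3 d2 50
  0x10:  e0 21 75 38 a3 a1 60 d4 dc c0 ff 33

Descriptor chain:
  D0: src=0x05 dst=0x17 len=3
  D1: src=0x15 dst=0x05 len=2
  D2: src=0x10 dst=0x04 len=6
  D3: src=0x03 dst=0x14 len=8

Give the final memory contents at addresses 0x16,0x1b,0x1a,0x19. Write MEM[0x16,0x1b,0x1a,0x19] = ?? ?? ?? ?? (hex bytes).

[0] 0x05->0x17 len=3 : 60 68 dd
[1] 0x15->0x05 len=2 : a1 60
[2] 0x10->0x04 len=6 : e0 21 75 38 a3 a1
[3] 0x03->0x14 len=8 : 7e e0 21 75 38 a3 a1 8b
query mem[0x16]=0x21, mem[0x1b]=0x8b, mem[0x1a]=0xa1, mem[0x19]=0xa3

MEM[0x16,0x1b,0x1a,0x19] = 21 8b a1 a3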